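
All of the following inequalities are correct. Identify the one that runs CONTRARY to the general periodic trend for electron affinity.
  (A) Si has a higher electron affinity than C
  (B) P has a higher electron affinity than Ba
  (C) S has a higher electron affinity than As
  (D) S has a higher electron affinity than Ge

(A)

The general trend: electron affinity increases across a period and decreases down a group.
(A) Si (period 3, group 14) vs C (period 2, group 14): the stated order contradicts the simple trend.
(B) P (period 3, group 15) vs Ba (period 6, group 2): the stated order agrees with the simple trend.
(C) S (period 3, group 16) vs As (period 4, group 15): the stated order agrees with the simple trend.
(D) S (period 3, group 16) vs Ge (period 4, group 14): the stated order agrees with the simple trend.
The exception is (A): Si's larger, more diffuse 3p orbitals accept an added electron slightly more readily than C's compact 2p.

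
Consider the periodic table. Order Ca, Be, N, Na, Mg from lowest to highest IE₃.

The third ionization energy removes an electron from the +2 ion. For each element: Ca²⁺ is the bare [Ar] core; Be²⁺ is the bare [He] core; N²⁺ still has 3 valence electrons; Na²⁺ is already 1 electron into the core; Mg²⁺ is the bare [Ne] core.
Core electrons are held far more tightly than valence electrons, so Ca, Na, Mg and Be top the IE_3 order.
Tabulated IE_3 (kJ/mol): Ca 4912, Be 14849, N 4578, Na 6910, Mg 7733.
Overall IE_3 order: N < Ca < Na < Mg < Be.

N, Ca, Na, Mg, Be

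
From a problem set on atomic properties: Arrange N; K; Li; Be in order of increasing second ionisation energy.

Be, N, K, Li

Consider each +1 ion: N⁺ still has 4 valence electrons; K⁺ is the bare [Ar] core; Li⁺ is the bare [He] core; Be⁺ still has 1 valence electron.
Breaking into a closed-shell core is much more expensive than removing a leftover valence electron — K and Li have the largest IE_2 here.
Valence configurations: N⁺ [He]2s²2p², Be⁺ [He]2s¹.
Tabulated IE_2 (kJ/mol): N 2856, K 3052, Li 7298, Be 1757.
So the second ionization energies run Be < N < K < Li.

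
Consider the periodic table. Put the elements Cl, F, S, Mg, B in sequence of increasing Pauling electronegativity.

Mg < B < S < Cl < F

Smaller atoms with higher effective nuclear charge are more electronegative.
These span different periods and groups, so the two trends combine.
B > Mg: relative to Mg, both the across-period and down-group shifts push B's electronegativity up.
S > B: the two effects oppose for this pair; the across-period effect wins (2.58 vs 2.04).
Cl > S: Cl lies to the right of S in period 3, so the across-period effect alone puts Cl higher.
F > Cl: they share group 17; the group trend gives F the larger value.
Tabulated electronegativity (Pauling): B 2.04, F 3.98, Mg 1.31, S 2.58, Cl 3.16.
So from lowest to highest: Mg < B < S < Cl < F.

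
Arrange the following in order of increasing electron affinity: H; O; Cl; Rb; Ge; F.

Rb < H < Ge < O < F < Cl

H is in period 1, group 1; O is in period 2, group 16; F is in period 2, group 17; Cl is in period 3, group 17; Ge is in period 4, group 14; Rb is in period 5, group 1.
Adding an electron releases more energy for atoms nearer the top right (short of the noble gases).
Neither a single period nor a single group — weigh both effects.
H > Rb: H sits above Rb in group 1, so the down-group effect alone puts H higher.
Ge > H: the two effects oppose for this pair; the across-period effect wins (119 vs 73 kJ/mol).
O > Ge: both effects reinforce here, so O is clearly the higher of the two.
F > O: both are in period 2; the period trend gives F the larger value.
Cl > F: this pair runs against the simple trend — see the exception note.
Note the exception: Cl has a higher electron affinity than F, contrary to the simple trend — F's small 2p subshell makes the incoming electron feel strong e⁻–e⁻ repulsion, so Cl actually releases more energy on gaining an electron.
For reference (kJ/mol): H 73, O 141, F 328, Cl 349, Ge 119, Rb 47.
So from lowest to highest: Rb < H < Ge < O < F < Cl.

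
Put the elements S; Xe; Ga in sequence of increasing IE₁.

S is in period 3, group 16; Ga is in period 4, group 13; Xe is in period 5, group 18.
Removing the outermost electron gets harder across a period and easier down a group.
These span different periods and groups, so the two trends combine.
S > Ga: both effects reinforce here, so S is clearly the higher of the two.
Xe > S: the two effects oppose for this pair; the across-period effect wins (1170 vs 1000 kJ/mol).
For reference (kJ/mol): S 1000, Ga 579, Xe 1170.
So from lowest to highest: Ga < S < Xe.

Ga < S < Xe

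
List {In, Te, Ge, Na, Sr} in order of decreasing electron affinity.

Te > Ge > Na > In > Sr

Adding an electron releases more energy for atoms nearer the top right (short of the noble gases).
Neither a single period nor a single group — weigh both effects.
In > Sr: In lies to the right of Sr in period 5, so the across-period effect alone puts In higher.
Na > In: period and group pull opposite ways; the down-group shift dominates (53 vs 29 kJ/mol).
Ge > Na: period and group pull opposite ways; the across-period shift dominates (119 vs 53 kJ/mol).
Te > Ge: the two effects oppose for this pair; the across-period effect wins (190 vs 119 kJ/mol).
Approximate values (kJ/mol): Na 53, Ge 119, Sr 5, In 29, Te 190.
So from highest to lowest: Te > Ge > Na > In > Sr.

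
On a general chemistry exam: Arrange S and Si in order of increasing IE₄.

After 3 electrons have been removed, what remains? S³⁺ still has 3 valence electrons; Si³⁺ still has 1 valence electron.
All are still removing valence electrons, so compare the +3 ions as you would atoms: IE_4 generally rises across a period (higher Z_eff) and falls down a group (larger shell), subject to the usual subshell exceptions.
Valence configurations: S³⁺ [Ne]3s²3p¹, Si³⁺ [Ne]3s¹.
Tabulated IE_4 (kJ/mol): S 4556, Si 4356.
So the fourth ionization energies run Si < S.

Si < S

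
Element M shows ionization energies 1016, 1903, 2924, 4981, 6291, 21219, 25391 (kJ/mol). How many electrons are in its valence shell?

5

Look for the largest jump between consecutive ionization energies: IE6/IE5 ≈ 3.4, far larger than any earlier ratio.
That jump marks the point where a core electron is being removed. So the atom has 5 valence electrons.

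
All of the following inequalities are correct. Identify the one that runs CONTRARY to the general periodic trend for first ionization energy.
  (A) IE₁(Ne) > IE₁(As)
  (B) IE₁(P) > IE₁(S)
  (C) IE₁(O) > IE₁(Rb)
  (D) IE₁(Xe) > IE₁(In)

The general trend: first ionization energy increases across a period and decreases down a group.
(A) Ne (period 2, group 18) vs As (period 4, group 15): the stated order agrees with the simple trend.
(B) P (period 3, group 15) vs S (period 3, group 16): the stated order contradicts the simple trend.
(C) O (period 2, group 16) vs Rb (period 5, group 1): the stated order agrees with the simple trend.
(D) Xe (period 5, group 18) vs In (period 5, group 13): the stated order agrees with the simple trend.
The exception is (B): S (3p⁴) ionizes more easily than half-filled P (3p³) because the paired 3p electron in S is pushed out by e⁻–e⁻ repulsion.

(B)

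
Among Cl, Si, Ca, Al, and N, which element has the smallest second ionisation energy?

Ca

After 1 electron has been removed, what remains? Cl⁺ still has 6 valence electrons; Si⁺ still has 3 valence electrons; Ca⁺ still has 1 valence electron; Al⁺ still has 2 valence electrons; N⁺ still has 4 valence electrons.
All are still removing valence electrons, so compare the +1 ions as you would atoms: IE_2 generally rises across a period (higher Z_eff) and falls down a group (larger shell), subject to the usual subshell exceptions.
Valence configurations: Cl⁺ [Ne]3s²3p⁴, Si⁺ [Ne]3s²3p¹, Ca⁺ [Ar]4s¹, Al⁺ [Ne]3s², N⁺ [He]2s²2p².
Si⁺ loses a lone 3p electron whereas Al⁺ must break into a filled 3s² pair, so IE_2(Al) > IE_2(Si) even though Si has the higher nuclear charge.
Tabulated IE_2 (kJ/mol): Cl 2298, Si 1577, Ca 1145, Al 1817, N 2856.
Hence IE_2: Ca < Si < Al < Cl < N.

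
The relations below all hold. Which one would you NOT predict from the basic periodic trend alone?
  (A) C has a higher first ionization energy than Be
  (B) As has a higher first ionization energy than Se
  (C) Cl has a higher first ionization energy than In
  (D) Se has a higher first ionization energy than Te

(B)

The general trend: first ionization energy increases across a period and decreases down a group.
(A) C (period 2, group 14) vs Be (period 2, group 2): the stated order agrees with the simple trend.
(B) As (period 4, group 15) vs Se (period 4, group 16): the stated order contradicts the simple trend.
(C) Cl (period 3, group 17) vs In (period 5, group 13): the stated order agrees with the simple trend.
(D) Se (period 4, group 16) vs Te (period 5, group 16): the stated order agrees with the simple trend.
The exception is (B): Se (4p⁴) ionizes more easily than half-filled As (4p³).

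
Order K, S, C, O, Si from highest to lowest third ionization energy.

Consider each +2 ion: K²⁺ is already 1 electron into the core; S²⁺ still has 4 valence electrons; C²⁺ still has 2 valence electrons; O²⁺ still has 4 valence electrons; Si²⁺ still has 2 valence electrons.
Usually core removal costs more than valence removal, but here the competition is close: a tightly held n=2 valence electron can cost more to remove than an n=3 core electron, so the actual values have to decide it.
Valence configurations: S²⁺ [Ne]3s²3p², C²⁺ [He]2s², O²⁺ [He]2s²2p², Si²⁺ [Ne]3s².
Tabulated IE_3 (kJ/mol): K 4420, S 3357, C 4620, O 5300, Si 3232.
Hence IE_3: Si < S < K < C < O.

O > C > K > S > Si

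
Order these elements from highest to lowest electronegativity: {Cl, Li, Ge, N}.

Li is in period 2, group 1; N is in period 2, group 15; Cl is in period 3, group 17; Ge is in period 4, group 14.
EN rises left→right (higher Z_eff, smaller atoms) and falls top→bottom (larger, more shielded atoms).
Here both period and group differ, so the two effects have to be weighed against each other.
Ge > Li: period and group pull opposite ways; the across-period shift dominates (2.01 vs 0.98).
N > Ge: relative to Ge, both the across-period and down-group shifts push N's electronegativity up.
Cl > N: period and group pull opposite ways; the across-period shift dominates (3.16 vs 3.04).
Tabulated electronegativity (Pauling): Li 0.98, N 3.04, Cl 3.16, Ge 2.01.
So from highest to lowest: Cl > N > Ge > Li.

Cl > N > Ge > Li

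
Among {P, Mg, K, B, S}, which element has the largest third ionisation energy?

After 2 electrons have been removed, what remains? P²⁺ still has 3 valence electrons; Mg²⁺ is the bare [Ne] core; K²⁺ is already 1 electron into the core; B²⁺ still has 1 valence electron; S²⁺ still has 4 valence electrons.
Pulling an electron out of a noble-gas core costs far more than removing a remaining valence electron, so K and Mg sit at the high end of IE_3.
Valence configurations: P²⁺ [Ne]3s²3p¹, B²⁺ [He]2s¹, S²⁺ [Ne]3s²3p².
Tabulated IE_3 (kJ/mol): P 2914, Mg 7733, K 4420, B 3660, S 3357.
So the third ionization energies run P < S < B < K < Mg.

Mg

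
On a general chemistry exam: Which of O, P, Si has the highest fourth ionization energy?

O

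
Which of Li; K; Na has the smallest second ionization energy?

IE_2 is the cost of taking one more electron from the +1 cation: Li⁺ is the bare [He] core; K⁺ is the bare [Ar] core; Na⁺ is the bare [Ne] core.
All of these are removing an electron from a noble-gas core or deeper; the smaller core (lower principal quantum number) is held far more tightly, and within a period the higher nuclear charge binds the same core more tightly.
The numbers (kJ/mol): Li 7298, K 3052, Na 4562.
So the second ionization energies run K < Na < Li.

K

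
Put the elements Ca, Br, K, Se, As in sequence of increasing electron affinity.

Ca < K < As < Se < Br

K is in period 4, group 1; Ca is in period 4, group 2; As is in period 4, group 15; Se is in period 4, group 16; Br is in period 4, group 17.
Adding an electron releases more energy for atoms nearer the top right (short of the noble gases).
All lie in period 4; the across-period trend (electron affinity increases left to right) applies, with the exception below.
Note the exception: K has a higher electron affinity than Ca, contrary to the simple trend — adding an electron to Ca (ns²) has to open a new, higher-energy np subshell, which is unfavourable.
For reference (kJ/mol): K 48, Ca 2, As 78, Se 195, Br 325.
So from lowest to highest: Ca < K < As < Se < Br.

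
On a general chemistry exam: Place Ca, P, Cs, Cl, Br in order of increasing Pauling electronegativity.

P is in period 3, group 15; Cl is in period 3, group 17; Ca is in period 4, group 2; Br is in period 4, group 17; Cs is in period 6, group 1.
EN rises left→right (higher Z_eff, smaller atoms) and falls top→bottom (larger, more shielded atoms).
Neither a single period nor a single group — weigh both effects.
Ca > Cs: relative to Cs, both the across-period and down-group shifts push Ca's electronegativity up.
P > Ca: both effects reinforce here, so P is clearly the higher of the two.
Br > P: period and group pull opposite ways; the across-period shift dominates (2.96 vs 2.19).
Cl > Br: they share group 17; the group trend gives Cl the larger value.
For reference (Pauling): P 2.19, Cl 3.16, Ca 1.00, Br 2.96, Cs 0.79.
So from lowest to highest: Cs < Ca < P < Br < Cl.

Cs, Ca, P, Br, Cl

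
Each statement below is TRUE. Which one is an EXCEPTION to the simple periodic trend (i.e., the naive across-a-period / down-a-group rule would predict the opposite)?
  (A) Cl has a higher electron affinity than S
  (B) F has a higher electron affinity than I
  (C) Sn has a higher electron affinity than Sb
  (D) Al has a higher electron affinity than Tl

(C)

The general trend: electron affinity increases across a period and decreases down a group.
(A) Cl (period 3, group 17) vs S (period 3, group 16): the stated order agrees with the simple trend.
(B) F (period 2, group 17) vs I (period 5, group 17): the stated order agrees with the simple trend.
(C) Sn (period 5, group 14) vs Sb (period 5, group 15): the stated order contradicts the simple trend.
(D) Al (period 3, group 13) vs Tl (period 6, group 13): the stated order agrees with the simple trend.
The exception is (C): adding an electron to Sb's half-filled 5p³ is unfavourable, so Sn has the more exothermic EA.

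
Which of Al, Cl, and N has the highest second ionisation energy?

N

IE_2 is the cost of taking one more electron from the +1 cation: Al⁺ still has 2 valence electrons; Cl⁺ still has 6 valence electrons; N⁺ still has 4 valence electrons.
All are still removing valence electrons, so compare the +1 ions as you would atoms: IE_2 generally rises across a period (higher Z_eff) and falls down a group (larger shell), subject to the usual subshell exceptions.
Valence configurations: Al⁺ [Ne]3s², Cl⁺ [Ne]3s²3p⁴, N⁺ [He]2s²2p².
Tabulated IE_2 (kJ/mol): Al 1817, Cl 2298, N 2856.
Hence IE_2: Al < Cl < N.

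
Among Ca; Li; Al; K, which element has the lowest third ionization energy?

After 2 electrons have been removed, what remains? Ca²⁺ is the bare [Ar] core; Li²⁺ is already 1 electron into the core; Al²⁺ still has 1 valence electron; K²⁺ is already 1 electron into the core.
Breaking into a closed-shell core is much more expensive than removing a leftover valence electron — K, Ca and Li have the largest IE_3 here.
Approximate IE_3 values (kJ/mol): Ca 4912, Li 11815, Al 2745, K 4420.
So the third ionization energies run Al < K < Ca < Li.

Al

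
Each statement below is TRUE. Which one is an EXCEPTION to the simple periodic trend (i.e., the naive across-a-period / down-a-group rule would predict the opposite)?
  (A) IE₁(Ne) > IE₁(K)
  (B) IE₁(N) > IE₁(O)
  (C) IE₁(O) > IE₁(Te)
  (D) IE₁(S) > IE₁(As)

(B)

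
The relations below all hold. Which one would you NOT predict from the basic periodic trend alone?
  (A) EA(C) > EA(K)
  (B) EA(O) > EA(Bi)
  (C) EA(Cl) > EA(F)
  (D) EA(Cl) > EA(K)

The general trend: electron affinity increases across a period and decreases down a group.
(A) C (period 2, group 14) vs K (period 4, group 1): the stated order agrees with the simple trend.
(B) O (period 2, group 16) vs Bi (period 6, group 15): the stated order agrees with the simple trend.
(C) Cl (period 3, group 17) vs F (period 2, group 17): the stated order contradicts the simple trend.
(D) Cl (period 3, group 17) vs K (period 4, group 1): the stated order agrees with the simple trend.
The exception is (C): F's small 2p subshell makes the incoming electron feel strong e⁻–e⁻ repulsion, so Cl actually releases more energy on gaining an electron.

(C)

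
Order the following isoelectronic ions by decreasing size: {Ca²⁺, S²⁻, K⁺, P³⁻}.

All of these have 18 electrons, so size is governed by nuclear charge alone: the more protons, the stronger the pull on the same electron cloud, and the smaller the ion.
Nuclear charges: Ca²⁺ (Z=20), K⁺ (Z=19), S²⁻ (Z=16), P³⁻ (Z=15).
Largest to smallest: P³⁻ > S²⁻ > K⁺ > Ca²⁺.

P³⁻, S²⁻, K⁺, Ca²⁺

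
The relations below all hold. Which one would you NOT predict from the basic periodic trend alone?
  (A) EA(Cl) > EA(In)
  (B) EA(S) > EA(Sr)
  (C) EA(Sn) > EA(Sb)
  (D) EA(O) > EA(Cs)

(C)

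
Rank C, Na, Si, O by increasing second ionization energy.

After 1 electron has been removed, what remains? C⁺ still has 3 valence electrons; Na⁺ is the bare [Ne] core; Si⁺ still has 3 valence electrons; O⁺ still has 5 valence electrons.
Breaking into a closed-shell core is much more expensive than removing a leftover valence electron — Na has the largest IE_2 here.
Valence configurations: C⁺ [He]2s²2p¹, Si⁺ [Ne]3s²3p¹, O⁺ [He]2s²2p³.
Approximate IE_2 values (kJ/mol): C 2353, Na 4562, Si 1577, O 3388.
Putting it together, IE_2: Si < C < O < Na.

Si, C, O, Na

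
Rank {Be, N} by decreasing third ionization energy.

Be > N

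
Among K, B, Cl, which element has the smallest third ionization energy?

After 2 electrons have been removed, what remains? K²⁺ is already 1 electron into the core; B²⁺ still has 1 valence electron; Cl²⁺ still has 5 valence electrons.
Core electrons are held far more tightly than valence electrons, so K tops the IE_3 order.
Valence configurations: B²⁺ [He]2s¹, Cl²⁺ [Ne]3s²3p³.
Tabulated IE_3 (kJ/mol): K 4420, B 3660, Cl 3822.
Putting it together, IE_3: B < Cl < K.

B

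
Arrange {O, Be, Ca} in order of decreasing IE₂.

O > Be > Ca

IE_2 is the cost of taking one more electron from the +1 cation: O⁺ still has 5 valence electrons; Be⁺ still has 1 valence electron; Ca⁺ still has 1 valence electron.
All are still removing valence electrons, so compare the +1 ions as you would atoms: IE_2 generally rises across a period (higher Z_eff) and falls down a group (larger shell), subject to the usual subshell exceptions.
Valence configurations: O⁺ [He]2s²2p³, Be⁺ [He]2s¹, Ca⁺ [Ar]4s¹.
The numbers (kJ/mol): O 3388, Be 1757, Ca 1145.
Putting it together, IE_2: Ca < Be < O.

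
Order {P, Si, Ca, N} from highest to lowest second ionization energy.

Consider each +1 ion: P⁺ still has 4 valence electrons; Si⁺ still has 3 valence electrons; Ca⁺ still has 1 valence electron; N⁺ still has 4 valence electrons.
All are still removing valence electrons, so compare the +1 ions as you would atoms: IE_2 generally rises across a period (higher Z_eff) and falls down a group (larger shell), subject to the usual subshell exceptions.
Valence configurations: P⁺ [Ne]3s²3p², Si⁺ [Ne]3s²3p¹, Ca⁺ [Ar]4s¹, N⁺ [He]2s²2p².
The numbers (kJ/mol): P 1907, Si 1577, Ca 1145, N 2856.
Putting it together, IE_2: Ca < Si < P < N.

N, P, Si, Ca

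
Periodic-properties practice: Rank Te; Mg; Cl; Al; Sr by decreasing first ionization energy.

Cl, Te, Mg, Al, Sr

Mg is in period 3, group 2; Al is in period 3, group 13; Cl is in period 3, group 17; Sr is in period 5, group 2; Te is in period 5, group 16.
IE₁ increases left→right with effective nuclear charge and decreases top→bottom as the valence shell moves farther out.
These span different periods and groups, so the two trends combine.
Al > Sr: both effects reinforce here, so Al is clearly the higher of the two.
Mg > Al: this pair runs against the simple trend — see the exception note.
Te > Mg: the two effects oppose for this pair; the across-period effect wins (869 vs 738 kJ/mol).
Cl > Te: relative to Te, both the across-period and down-group shifts push Cl's first ionization energy up.
Note the exception: Mg has a higher first ionization energy than Al, contrary to the simple trend — Al's single 3p electron is easier to remove than one from Mg's filled 3s².
Tabulated first ionization energy (kJ/mol): Mg 738, Al 578, Cl 1251, Sr 550, Te 869.
So from highest to lowest: Cl > Te > Mg > Al > Sr.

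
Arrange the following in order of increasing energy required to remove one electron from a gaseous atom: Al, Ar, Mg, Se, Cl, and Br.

Al < Mg < Se < Br < Cl < Ar

Mg is in period 3, group 2; Al is in period 3, group 13; Cl is in period 3, group 17; Ar is in period 3, group 18; Se is in period 4, group 16; Br is in period 4, group 17.
IE₁ increases left→right with effective nuclear charge and decreases top→bottom as the valence shell moves farther out.
Here both period and group differ, so the two effects have to be weighed against each other.
Mg > Al: this pair runs against the simple trend — see the exception note.
Se > Mg: period and group pull opposite ways; the across-period shift dominates (941 vs 738 kJ/mol).
Br > Se: both are in period 4; the period trend gives Br the larger value.
Cl > Br: they share group 17; the group trend gives Cl the larger value.
Ar > Cl: Ar lies to the right of Cl in period 3, so the across-period effect alone puts Ar higher.
Note the exception: Mg has a higher first ionization energy than Al, contrary to the simple trend — Al's single 3p electron is easier to remove than one from Mg's filled 3s².
For reference (kJ/mol): Mg 738, Al 578, Cl 1251, Ar 1521, Se 941, Br 1140.
So from lowest to highest: Al < Mg < Se < Br < Cl < Ar.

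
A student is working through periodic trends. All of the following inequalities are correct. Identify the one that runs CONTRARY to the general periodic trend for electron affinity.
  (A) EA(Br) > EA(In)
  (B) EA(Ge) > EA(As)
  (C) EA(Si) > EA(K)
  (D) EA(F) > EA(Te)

(B)

The general trend: electron affinity increases across a period and decreases down a group.
(A) Br (period 4, group 17) vs In (period 5, group 13): the stated order agrees with the simple trend.
(B) Ge (period 4, group 14) vs As (period 4, group 15): the stated order contradicts the simple trend.
(C) Si (period 3, group 14) vs K (period 4, group 1): the stated order agrees with the simple trend.
(D) F (period 2, group 17) vs Te (period 5, group 16): the stated order agrees with the simple trend.
The exception is (B): adding an electron to As's half-filled 4p³ is unfavourable, so Ge (4p²) has the more exothermic EA.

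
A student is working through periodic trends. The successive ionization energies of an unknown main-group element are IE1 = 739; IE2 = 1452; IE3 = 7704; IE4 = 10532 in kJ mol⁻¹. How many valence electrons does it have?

Look for the largest jump between consecutive ionization energies: IE3/IE2 ≈ 5.3, far larger than any earlier ratio.
That jump marks the point where a core electron is being removed. So the atom has 2 valence electrons.

2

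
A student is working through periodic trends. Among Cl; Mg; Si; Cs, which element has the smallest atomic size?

Cl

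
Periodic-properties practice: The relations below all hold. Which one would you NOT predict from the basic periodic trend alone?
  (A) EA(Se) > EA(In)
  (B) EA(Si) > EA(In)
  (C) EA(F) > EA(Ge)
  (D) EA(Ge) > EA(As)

(D)

The general trend: electron affinity increases across a period and decreases down a group.
(A) Se (period 4, group 16) vs In (period 5, group 13): the stated order agrees with the simple trend.
(B) Si (period 3, group 14) vs In (period 5, group 13): the stated order agrees with the simple trend.
(C) F (period 2, group 17) vs Ge (period 4, group 14): the stated order agrees with the simple trend.
(D) Ge (period 4, group 14) vs As (period 4, group 15): the stated order contradicts the simple trend.
The exception is (D): adding an electron to As's half-filled 4p³ is unfavourable, so Ge (4p²) has the more exothermic EA.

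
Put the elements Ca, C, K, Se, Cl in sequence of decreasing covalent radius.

C is in period 2, group 14; Cl is in period 3, group 17; K is in period 4, group 1; Ca is in period 4, group 2; Se is in period 4, group 16.
Atomic radius shrinks across a period as nuclear charge pulls the same shell inward, and grows down a group as new shells are added.
These span different periods and groups, so the two trends combine.
Cl > C: period and group pull opposite ways; the down-group shift dominates (99 vs 75 pm).
Se > Cl: relative to Cl, both the across-period and down-group shifts push Se's atomic radius up.
Ca > Se: Ca lies to the left of Se in period 4, so the across-period effect alone puts Ca larger.
K > Ca: K lies to the left of Ca in period 4, so the across-period effect alone puts K larger.
Approximate values (pm): C 75, Cl 99, K 196, Ca 171, Se 116.
So from largest to smallest: K > Ca > Se > Cl > C.

K > Ca > Se > Cl > C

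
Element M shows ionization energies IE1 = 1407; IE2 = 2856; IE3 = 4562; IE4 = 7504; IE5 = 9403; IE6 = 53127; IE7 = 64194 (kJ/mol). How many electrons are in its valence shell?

5

Look for the largest jump between consecutive ionization energies: IE6/IE5 ≈ 5.7, far larger than any earlier ratio.
That jump marks the point where a core electron is being removed. So the atom has 5 valence electrons.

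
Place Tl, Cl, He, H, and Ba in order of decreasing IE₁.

He, H, Cl, Tl, Ba

H is in period 1, group 1; He is in period 1, group 18; Cl is in period 3, group 17; Ba is in period 6, group 2; Tl is in period 6, group 13.
Removing the outermost electron gets harder across a period and easier down a group.
Neither a single period nor a single group — weigh both effects.
Tl > Ba: Tl lies to the right of Ba in period 6, so the across-period effect alone puts Tl higher.
Cl > Tl: relative to Tl, both the across-period and down-group shifts push Cl's first ionization energy up.
H > Cl: period and group pull opposite ways; the down-group shift dominates (1312 vs 1251 kJ/mol).
He > H: both are in period 1; the period trend gives He the larger value.
Approximate values (kJ/mol): H 1312, He 2372, Cl 1251, Ba 503, Tl 589.
So from highest to lowest: He > H > Cl > Tl > Ba.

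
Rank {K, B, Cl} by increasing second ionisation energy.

After 1 electron has been removed, what remains? K⁺ is the bare [Ar] core; B⁺ still has 2 valence electrons; Cl⁺ still has 6 valence electrons.
Breaking into a closed-shell core is much more expensive than removing a leftover valence electron — K has the largest IE_2 here.
Valence configurations: B⁺ [He]2s², Cl⁺ [Ne]3s²3p⁴.
Approximate IE_2 values (kJ/mol): K 3052, B 2427, Cl 2298.
Overall IE_2 order: Cl < B < K.

Cl, B, K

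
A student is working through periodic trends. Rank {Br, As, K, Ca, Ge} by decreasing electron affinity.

Br, Ge, As, K, Ca

K is in period 4, group 1; Ca is in period 4, group 2; Ge is in period 4, group 14; As is in period 4, group 15; Br is in period 4, group 17.
Adding an electron releases more energy for atoms nearer the top right (short of the noble gases).
All lie in period 4; the across-period trend (electron affinity increases left to right) applies, with the exception below.
Note the exception: K has a higher electron affinity than Ca, contrary to the simple trend — adding an electron to Ca (ns²) has to open a new, higher-energy np subshell, which is unfavourable.
Note the exception: Ge has a higher electron affinity than As, contrary to the simple trend — adding an electron to As's half-filled 4p³ is unfavourable, so Ge (4p²) has the more exothermic EA.
Approximate values (kJ/mol): K 48, Ca 2, Ge 119, As 78, Br 325.
So from highest to lowest: Br > Ge > As > K > Ca.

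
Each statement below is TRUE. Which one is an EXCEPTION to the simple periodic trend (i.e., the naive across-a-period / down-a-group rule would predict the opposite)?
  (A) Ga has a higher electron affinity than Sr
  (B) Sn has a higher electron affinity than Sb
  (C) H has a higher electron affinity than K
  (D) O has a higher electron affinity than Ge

(B)

The general trend: electron affinity increases across a period and decreases down a group.
(A) Ga (period 4, group 13) vs Sr (period 5, group 2): the stated order agrees with the simple trend.
(B) Sn (period 5, group 14) vs Sb (period 5, group 15): the stated order contradicts the simple trend.
(C) H (period 1, group 1) vs K (period 4, group 1): the stated order agrees with the simple trend.
(D) O (period 2, group 16) vs Ge (period 4, group 14): the stated order agrees with the simple trend.
The exception is (B): adding an electron to Sb's half-filled 5p³ is unfavourable, so Sn has the more exothermic EA.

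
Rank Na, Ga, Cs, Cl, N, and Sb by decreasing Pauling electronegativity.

Cl > N > Sb > Ga > Na > Cs

N is in period 2, group 15; Na is in period 3, group 1; Cl is in period 3, group 17; Ga is in period 4, group 13; Sb is in period 5, group 15; Cs is in period 6, group 1.
Electronegativity increases across a period and decreases down a group, tracking effective nuclear charge and atomic size.
These span different periods and groups, so the two trends combine.
Na > Cs: they share group 1; the group trend gives Na the larger value.
Ga > Na: the two effects oppose for this pair; the across-period effect wins (1.81 vs 0.93).
Sb > Ga: the two effects oppose for this pair; the across-period effect wins (2.05 vs 1.81).
N > Sb: they share group 15; the group trend gives N the larger value.
Cl > N: the two effects oppose for this pair; the across-period effect wins (3.16 vs 3.04).
Approximate values (Pauling): N 3.04, Na 0.93, Cl 3.16, Ga 1.81, Sb 2.05, Cs 0.79.
So from highest to lowest: Cl > N > Sb > Ga > Na > Cs.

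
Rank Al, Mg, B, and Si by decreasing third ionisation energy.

Consider each +2 ion: Al²⁺ still has 1 valence electron; Mg²⁺ is the bare [Ne] core; B²⁺ still has 1 valence electron; Si²⁺ still has 2 valence electrons.
Breaking into a closed-shell core is much more expensive than removing a leftover valence electron — Mg has the largest IE_3 here.
Valence configurations: Al²⁺ [Ne]3s¹, B²⁺ [He]2s¹, Si²⁺ [Ne]3s².
Approximate IE_3 values (kJ/mol): Al 2745, Mg 7733, B 3660, Si 3232.
So the third ionization energies run Al < Si < B < Mg.

Mg, B, Si, Al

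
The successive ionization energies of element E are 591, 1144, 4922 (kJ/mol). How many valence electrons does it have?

Look for the largest jump between consecutive ionization energies: IE3/IE2 ≈ 4.3, far larger than any earlier ratio.
That jump marks the point where a core electron is being removed. So the atom has 2 valence electrons.

2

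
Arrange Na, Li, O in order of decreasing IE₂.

Li > Na > O

After 1 electron has been removed, what remains? Na⁺ is the bare [Ne] core; Li⁺ is the bare [He] core; O⁺ still has 5 valence electrons.
Pulling an electron out of a noble-gas core costs far more than removing a remaining valence electron, so Na and Li sit at the high end of IE_2.
Approximate IE_2 values (kJ/mol): Na 4562, Li 7298, O 3388.
Hence IE_2: O < Na < Li.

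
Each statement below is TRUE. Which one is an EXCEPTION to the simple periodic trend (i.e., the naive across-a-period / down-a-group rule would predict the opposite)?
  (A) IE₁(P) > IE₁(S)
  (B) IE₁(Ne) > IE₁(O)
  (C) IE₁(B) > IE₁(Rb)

(A)

The general trend: IE₁ increases across a period and decreases down a group.
(A) P (period 3, group 15) vs S (period 3, group 16): the stated order contradicts the simple trend.
(B) Ne (period 2, group 18) vs O (period 2, group 16): the stated order agrees with the simple trend.
(C) B (period 2, group 13) vs Rb (period 5, group 1): the stated order agrees with the simple trend.
The exception is (A): S (3p⁴) ionizes more easily than half-filled P (3p³) because the paired 3p electron in S is pushed out by e⁻–e⁻ repulsion.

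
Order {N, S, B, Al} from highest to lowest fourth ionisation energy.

After 3 electrons have been removed, what remains? N³⁺ still has 2 valence electrons; S³⁺ still has 3 valence electrons; B³⁺ is the bare [He] core; Al³⁺ is the bare [Ne] core.
Core electrons are held far more tightly than valence electrons, so Al and B top the IE_4 order.
Valence configurations: N³⁺ [He]2s², S³⁺ [Ne]3s²3p¹.
Approximate IE_4 values (kJ/mol): N 7475, S 4556, B 25026, Al 11577.
Hence IE_4: S < N < Al < B.

B, Al, N, S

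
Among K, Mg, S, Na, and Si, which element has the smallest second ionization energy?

Mg

The second ionization energy removes an electron from the +1 ion. For each element: K⁺ is the bare [Ar] core; Mg⁺ still has 1 valence electron; S⁺ still has 5 valence electrons; Na⁺ is the bare [Ne] core; Si⁺ still has 3 valence electrons.
Pulling an electron out of a noble-gas core costs far more than removing a remaining valence electron, so K and Na sit at the high end of IE_2.
Valence configurations: Mg⁺ [Ne]3s¹, S⁺ [Ne]3s²3p³, Si⁺ [Ne]3s²3p¹.
Tabulated IE_2 (kJ/mol): K 3052, Mg 1451, S 2252, Na 4562, Si 1577.
So the second ionization energies run Mg < Si < S < K < Na.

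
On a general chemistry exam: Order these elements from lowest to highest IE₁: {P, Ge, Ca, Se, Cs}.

P is in period 3, group 15; Ca is in period 4, group 2; Ge is in period 4, group 14; Se is in period 4, group 16; Cs is in period 6, group 1.
First ionization energy rises across a period (greater Z_eff holds electrons more tightly) and falls down a group (valence electrons are farther from the nucleus).
These span different periods and groups, so the two trends combine.
Ca > Cs: both effects reinforce here, so Ca is clearly the higher of the two.
Ge > Ca: both are in period 4; the period trend gives Ge the larger value.
Se > Ge: both are in period 4; the period trend gives Se the larger value.
P > Se: the two effects oppose for this pair; the down-group effect wins (1012 vs 941 kJ/mol).
For reference (kJ/mol): P 1012, Ca 590, Ge 762, Se 941, Cs 376.
So from lowest to highest: Cs < Ca < Ge < Se < P.

Cs < Ca < Ge < Se < P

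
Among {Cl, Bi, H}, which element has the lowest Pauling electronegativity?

Atoms toward the upper right of the periodic table pull bonding electrons most strongly.
Here both period and group differ, so the two effects have to be weighed against each other.
H > Bi: the two effects oppose for this pair; the down-group effect wins (2.20 vs 2.02).
Cl > H: the two effects oppose for this pair; the across-period effect wins (3.16 vs 2.20).
For reference (Pauling): H 2.20, Cl 3.16, Bi 2.02.
The lowest Pauling electronegativity among these belongs to Bi.

Bi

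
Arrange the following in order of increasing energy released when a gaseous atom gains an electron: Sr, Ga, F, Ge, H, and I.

Atoms with high Z_eff and room in the valence shell (especially the halogens) have the most exothermic electron affinities.
Here both period and group differ, so the two effects have to be weighed against each other.
Ga > Sr: relative to Sr, both the across-period and down-group shifts push Ga's electron affinity up.
H > Ga: period and group pull opposite ways; the down-group shift dominates (73 vs 29 kJ/mol).
Ge > H: period and group pull opposite ways; the across-period shift dominates (119 vs 73 kJ/mol).
I > Ge: period and group pull opposite ways; the across-period shift dominates (295 vs 119 kJ/mol).
F > I: they share group 17; the group trend gives F the larger value.
Approximate values (kJ/mol): H 73, F 328, Ga 29, Ge 119, Sr 5, I 295.
So from lowest to highest: Sr < Ga < H < Ge < I < F.

Sr < Ga < H < Ge < I < F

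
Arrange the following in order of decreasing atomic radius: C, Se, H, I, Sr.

Sr > I > Se > C > H

Atomic radius shrinks across a period as nuclear charge pulls the same shell inward, and grows down a group as new shells are added.
Here both period and group differ, so the two effects have to be weighed against each other.
C > H: the two effects oppose for this pair; the down-group effect wins (75 vs 32 pm).
Se > C: period and group pull opposite ways; the down-group shift dominates (116 vs 75 pm).
I > Se: period and group pull opposite ways; the down-group shift dominates (133 vs 116 pm).
Sr > I: Sr lies to the left of I in period 5, so the across-period effect alone puts Sr larger.
Tabulated atomic radius (pm): H 32, C 75, Se 116, Sr 185, I 133.
So from largest to smallest: Sr > I > Se > C > H.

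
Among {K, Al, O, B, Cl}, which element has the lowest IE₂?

Al

After 1 electron has been removed, what remains? K⁺ is the bare [Ar] core; Al⁺ still has 2 valence electrons; O⁺ still has 5 valence electrons; B⁺ still has 2 valence electrons; Cl⁺ still has 6 valence electrons.
Usually core removal costs more than valence removal, but here the competition is close: a tightly held n=2 valence electron can cost more to remove than an n=3 core electron, so the actual values have to decide it.
Valence configurations: Al⁺ [Ne]3s², O⁺ [He]2s²2p³, B⁺ [He]2s², Cl⁺ [Ne]3s²3p⁴.
Tabulated IE_2 (kJ/mol): K 3052, Al 1817, O 3388, B 2427, Cl 2298.
Overall IE_2 order: Al < Cl < B < K < O.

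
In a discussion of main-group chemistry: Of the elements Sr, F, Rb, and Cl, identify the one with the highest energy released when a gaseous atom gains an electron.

Cl

F is in period 2, group 17; Cl is in period 3, group 17; Rb is in period 5, group 1; Sr is in period 5, group 2.
EA tends to increase across a period and decrease down a group, though the pattern is less regular than for IE or radius.
Neither a single period nor a single group — weigh both effects.
Rb > Sr: this pair runs against the simple trend — see the exception note.
F > Rb: relative to Rb, both the across-period and down-group shifts push F's electron affinity up.
Cl > F: this pair runs against the simple trend — see the exception note.
Note the exception: Rb has a higher electron affinity than Sr, contrary to the simple trend — adding an electron to Sr (ns²) has to open a new, higher-energy np subshell, which is unfavourable.
Note the exception: Cl has a higher electron affinity than F, contrary to the simple trend — F's small 2p subshell makes the incoming electron feel strong e⁻–e⁻ repulsion, so Cl actually releases more energy on gaining an electron.
Approximate values (kJ/mol): F 328, Cl 349, Rb 47, Sr 5.
The highest energy released when a gaseous atom gains an electron among these belongs to Cl.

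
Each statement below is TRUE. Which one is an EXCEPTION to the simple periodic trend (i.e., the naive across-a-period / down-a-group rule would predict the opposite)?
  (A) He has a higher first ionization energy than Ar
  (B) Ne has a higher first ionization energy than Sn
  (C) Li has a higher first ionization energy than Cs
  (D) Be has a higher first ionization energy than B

(D)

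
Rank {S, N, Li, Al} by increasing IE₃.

Al, S, N, Li

Consider each +2 ion: S²⁺ still has 4 valence electrons; N²⁺ still has 3 valence electrons; Li²⁺ is already 1 electron into the core; Al²⁺ still has 1 valence electron.
Breaking into a closed-shell core is much more expensive than removing a leftover valence electron — Li has the largest IE_3 here.
Valence configurations: S²⁺ [Ne]3s²3p², N²⁺ [He]2s²2p¹, Al²⁺ [Ne]3s¹.
Approximate IE_3 values (kJ/mol): S 3357, N 4578, Li 11815, Al 2745.
Overall IE_3 order: Al < S < N < Li.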